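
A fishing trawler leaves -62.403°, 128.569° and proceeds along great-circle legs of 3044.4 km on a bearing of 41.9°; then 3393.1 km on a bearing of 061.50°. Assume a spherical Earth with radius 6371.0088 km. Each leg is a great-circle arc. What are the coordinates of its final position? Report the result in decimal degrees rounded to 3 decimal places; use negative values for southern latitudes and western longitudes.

Apply the spherical direct solution leg by leg, carrying full precision between legs.
Leg 1: from (-62.403°, 128.569°), δ = 3044.4/6371.0088 = 0.477852 rad, θ = 41.9° → φ = -38.932°, λ = 151.823°.
Leg 2: from (-38.932°, 151.823°), δ = 3393.1/6371.0088 = 0.532584 rad, θ = 61.5° → φ = -20.664°, λ = -179.693°.

latitude -20.664°, longitude -179.693°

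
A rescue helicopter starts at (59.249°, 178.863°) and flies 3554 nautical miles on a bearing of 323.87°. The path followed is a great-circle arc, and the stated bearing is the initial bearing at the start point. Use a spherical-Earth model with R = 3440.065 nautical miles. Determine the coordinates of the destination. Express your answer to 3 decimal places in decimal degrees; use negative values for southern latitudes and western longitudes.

latitude 52.640°, longitude 55.432°

The arc subtends δ = 3554/3440.065 = 1.033120 rad at the centre.
Start latitude φ₁ = 1.034090 rad; initial bearing θ = 5.652598 rad.
Applying the spherical law of cosines for sides, sin φ₂ = sin φ₁ cos δ + cos φ₁ sin δ cos θ = 0.794837, so φ₂ = 52.640°.
Then Δλ = atan2(-0.258939, -0.170939) = -2.154276 rad, from sin θ sin δ cos φ₁ over cos δ − sin φ₁ sin φ₂.
λ₂ = λ₁ + Δλ = 55.432°.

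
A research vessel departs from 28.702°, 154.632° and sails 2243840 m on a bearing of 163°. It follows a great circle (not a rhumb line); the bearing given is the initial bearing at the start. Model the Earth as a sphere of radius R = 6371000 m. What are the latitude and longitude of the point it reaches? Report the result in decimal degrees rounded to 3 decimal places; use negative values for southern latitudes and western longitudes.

latitude 9.289°, longitude 160.498°

The arc subtends δ = 2243840/6371000 = 0.352196 rad at the centre.
Converting: φ₁ = 0.500944 rad, θ = 2.844887 rad.
Destination latitude: φ₂ = arcsin( sin φ₁ cos δ + cos φ₁ sin δ cos θ ) = arcsin(0.161422) = 9.289°.
For the longitude increment, Δλ = atan2( sin θ sin δ cos φ₁, cos δ − sin φ₁ sin φ₂ ) = atan2(0.088464, 0.861094) = 5.866°.
λ₂ = 154.632° + 5.866° = 160.498°.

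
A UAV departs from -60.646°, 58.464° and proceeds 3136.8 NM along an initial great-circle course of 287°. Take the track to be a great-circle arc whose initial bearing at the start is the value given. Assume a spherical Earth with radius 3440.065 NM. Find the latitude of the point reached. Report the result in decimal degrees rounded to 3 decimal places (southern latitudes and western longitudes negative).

latitude -24.857°

The arc subtends δ = 3136.8/3440.065 = 0.911843 rad at the centre.
Start latitude φ₁ = -1.058472 rad; initial bearing θ = 5.009095 rad.
Destination latitude: φ₂ = arcsin( sin φ₁ cos δ + cos φ₁ sin δ cos θ ) = arcsin(-0.420361) = -24.857°.
Then Δλ = atan2(-0.370637, 0.245899) = -0.985023 rad, from sin θ sin δ cos φ₁ over cos δ − sin φ₁ sin φ₂.
Hence λ₂ = 58.464° + -56.438° = 2.026°.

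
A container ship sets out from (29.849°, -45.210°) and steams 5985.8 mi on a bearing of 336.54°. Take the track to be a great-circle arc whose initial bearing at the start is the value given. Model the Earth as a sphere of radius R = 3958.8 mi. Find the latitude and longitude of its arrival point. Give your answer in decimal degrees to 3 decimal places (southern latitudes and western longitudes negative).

Angular distance δ = d/R = 5985.8 / 3958.8 = 1.512024 rad.
Converting: φ₁ = 0.520963 rad, θ = 5.873731 rad.
Destination latitude: φ₂ = arcsin( sin φ₁ cos δ + cos φ₁ sin δ cos θ ) = arcsin(0.823506) = 55.437°.
Δλ = atan2( sin θ sin δ cos φ₁ , cos δ − sin φ₁ sin φ₂ ) = atan2(-0.344699, -0.351133) = -2.365440 rad = -135.530°.
λ₂ = -45.210° + -135.530° = -180.740°, normalized to (−180°, 180°] → 179.260°.

latitude 55.437°, longitude 179.260°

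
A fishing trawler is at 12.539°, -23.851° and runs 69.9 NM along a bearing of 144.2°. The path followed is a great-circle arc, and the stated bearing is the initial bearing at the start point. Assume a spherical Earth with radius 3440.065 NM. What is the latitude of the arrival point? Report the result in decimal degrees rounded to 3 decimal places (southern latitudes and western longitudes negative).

latitude 11.594°

Central angle δ = d/R = 0.020319 rad.
Converting: φ₁ = 0.218847 rad, θ = 2.516765 rad.
sin φ₂ = sin φ₁ cos δ + cos φ₁ sin δ cos θ = (0.217104)(0.999794) + (0.976148)(0.020318)(-0.811064) = 0.200973
φ₂ = asin(0.200973) = 0.202351 rad = 11.594°.
For the longitude increment, Δλ = atan2( sin θ sin δ cos φ₁, cos δ − sin φ₁ sin φ₂ ) = atan2(0.011602, 0.956161) = 0.695°.
λ₂ = -23.851° + 0.695° = -23.156°.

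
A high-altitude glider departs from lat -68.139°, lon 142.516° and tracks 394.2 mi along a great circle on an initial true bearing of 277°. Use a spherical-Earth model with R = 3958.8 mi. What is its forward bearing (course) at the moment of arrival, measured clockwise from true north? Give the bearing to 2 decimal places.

final bearing 290.40°

δ = 394.2/3958.8 = 0.099576 rad (5.7053°).
Start latitude φ₁ = -1.189250 rad; initial bearing θ = 4.834562 rad.
Applying the spherical law of cosines for sides, sin φ₂ = sin φ₁ cos δ + cos φ₁ sin δ cos θ = -0.918981, so φ₂ = -66.778°.
For the longitude increment, Δλ = atan2( sin θ sin δ cos φ₁, cos δ − sin φ₁ sin φ₂ ) = atan2(-0.036740, 0.142149) = -14.492°.
λ₂ = λ₁ + Δλ = 128.024°.
The forward bearing on arrival equals the back-azimuth from the destination plus 180°.
Back-azimuth from P₂ (-66.78°, 128.02°) to P₁ (-68.14°, 142.52°), with Δλ' = λ₁ − λ₂ = 14.49°: atan2( sin Δλ' cos φ₁ , cos φ₂ sin φ₁ − sin φ₂ cos φ₁ cos Δλ' ) = 110.40°.
Final bearing = (110.40° + 180°) mod 360° = 290.40°.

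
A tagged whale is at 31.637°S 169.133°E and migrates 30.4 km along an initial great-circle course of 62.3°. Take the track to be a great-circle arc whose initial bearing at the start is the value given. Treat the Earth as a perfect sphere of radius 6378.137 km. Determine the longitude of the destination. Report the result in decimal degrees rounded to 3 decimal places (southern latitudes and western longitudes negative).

longitude 169.417°

δ = 30.4/6378.137 = 0.004766 rad (0.2731°).
Start latitude φ₁ = -0.552170 rad; initial bearing θ = 1.087340 rad.
Destination latitude: φ₂ = arcsin( sin φ₁ cos δ + cos φ₁ sin δ cos θ ) = arcsin(-0.522644) = -31.510°.
For the longitude increment, Δλ = atan2( sin θ sin δ cos φ₁, cos δ − sin φ₁ sin φ₂ ) = atan2(0.003593, 0.725843) = 0.284°.
λ₂ = λ₁ + Δλ = 169.417°.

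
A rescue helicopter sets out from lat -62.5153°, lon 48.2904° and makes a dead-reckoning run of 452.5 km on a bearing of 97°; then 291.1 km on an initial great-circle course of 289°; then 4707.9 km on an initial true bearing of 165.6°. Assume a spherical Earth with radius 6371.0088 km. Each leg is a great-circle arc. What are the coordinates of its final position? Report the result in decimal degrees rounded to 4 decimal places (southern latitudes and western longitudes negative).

Apply the spherical direct solution leg by leg, carrying full precision between legs.
Leg 1: from (-62.5153°, 48.2904°), δ = 452.5/6371.0088 = 0.071025 rad, θ = 97° → φ = -62.7339°, λ = 57.1347°.
Leg 2: from (-62.7339°, 57.1347°), δ = 291.1/6371.0088 = 0.045691 rad, θ = 289° → φ = -61.7812°, λ = 51.8942°.
Leg 3: from (-61.7812°, 51.8942°), δ = 4707.9/6371.0088 = 0.738957 rad, θ = 165.6° → φ = -73.6949°, λ = -164.7326°.

latitude -73.6949°, longitude -164.7326°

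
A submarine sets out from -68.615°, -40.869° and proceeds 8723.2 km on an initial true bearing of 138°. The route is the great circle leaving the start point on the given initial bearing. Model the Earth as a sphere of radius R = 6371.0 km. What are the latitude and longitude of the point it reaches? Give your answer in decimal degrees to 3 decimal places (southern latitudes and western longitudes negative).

Angular distance δ = d/R = 8723.2 / 6371 = 1.369204 rad.
Converting: φ₁ = -1.197558 rad, θ = 2.408554 rad.
sin φ₂ = sin φ₁ cos δ + cos φ₁ sin δ cos θ = (-0.931151)(0.200229) + (0.364633)(0.979749)(-0.743145) = -0.451932
φ₂ = asin(-0.451932) = -0.468929 rad = -26.868°.
Then Δλ = atan2(0.239046, -0.220587) = 2.316056 rad, from sin θ sin δ cos φ₁ over cos δ − sin φ₁ sin φ₂.
λ₂ = -40.869° + 132.700° = 91.831°.

latitude -26.868°, longitude 91.831°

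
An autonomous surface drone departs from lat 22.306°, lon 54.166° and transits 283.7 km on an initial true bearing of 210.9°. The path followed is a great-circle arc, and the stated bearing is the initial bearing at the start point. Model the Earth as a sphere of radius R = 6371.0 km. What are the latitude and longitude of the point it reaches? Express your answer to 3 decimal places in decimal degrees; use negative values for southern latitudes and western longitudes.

latitude 20.111°, longitude 52.771°

Angular distance δ = d/R = 283.7 / 6371 = 0.044530 rad.
Start latitude φ₁ = 0.389313 rad; initial bearing θ = 3.680899 rad.
sin φ₂ = sin φ₁ cos δ + cos φ₁ sin δ cos θ = (0.379553)(0.999009) + (0.925170)(0.044515)(-0.858065) = 0.343838
φ₂ = asin(0.343838) = 0.351001 rad = 20.111°.
Then Δλ = atan2(-0.021150, 0.868504) = -0.024347 rad, from sin θ sin δ cos φ₁ over cos δ − sin φ₁ sin φ₂.
Hence λ₂ = 54.166° + -1.395° = 52.771°.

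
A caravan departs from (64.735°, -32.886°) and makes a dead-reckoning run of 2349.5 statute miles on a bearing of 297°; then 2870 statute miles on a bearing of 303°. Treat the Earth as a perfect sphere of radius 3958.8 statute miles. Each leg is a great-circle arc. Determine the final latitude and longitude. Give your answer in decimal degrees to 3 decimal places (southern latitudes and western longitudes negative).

Apply the spherical direct solution leg by leg, carrying full precision between legs.
Leg 1: from (64.735°, -32.886°), δ = 2349.5/3958.8 = 0.593488 rad, θ = 297° → φ = 59.100°, λ = -108.889°.
Leg 2: from (59.100°, -108.889°), δ = 2870/3958.8 = 0.724967 rad, θ = 303° → φ = 55.868°, λ = 168.741°.

latitude 55.868°, longitude 168.741°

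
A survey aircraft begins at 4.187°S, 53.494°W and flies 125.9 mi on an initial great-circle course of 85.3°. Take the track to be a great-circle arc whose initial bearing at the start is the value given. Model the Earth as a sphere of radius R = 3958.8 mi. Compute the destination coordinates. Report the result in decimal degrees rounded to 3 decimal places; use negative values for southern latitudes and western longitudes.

The arc subtends δ = 125.9/3958.8 = 0.031803 rad at the centre.
Converting: φ₁ = -0.073077 rad, θ = 1.488766 rad.
sin φ₂ = sin φ₁ cos δ + cos φ₁ sin δ cos θ = (-0.073012)(0.999494) + (0.997331)(0.031797)(0.081939) = -0.070377
φ₂ = asin(-0.070377) = -0.070435 rad = -4.036°.
For the longitude increment, Δλ = atan2( sin θ sin δ cos φ₁, cos δ − sin φ₁ sin φ₂ ) = atan2(0.031606, 0.994356) = 1.821°.
λ₂ = λ₁ + Δλ = -51.673°.

latitude -4.036°, longitude -51.673°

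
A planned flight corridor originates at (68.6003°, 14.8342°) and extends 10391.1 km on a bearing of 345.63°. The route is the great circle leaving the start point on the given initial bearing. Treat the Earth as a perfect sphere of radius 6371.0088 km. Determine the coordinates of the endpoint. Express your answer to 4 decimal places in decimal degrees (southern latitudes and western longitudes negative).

The arc subtends δ = 10391.1/6371.0088 = 1.630998 rad at the centre.
Converting: φ₁ = 1.197301 rad, θ = 6.032381 rad.
Destination latitude: φ₂ = arcsin( sin φ₁ cos δ + cos φ₁ sin δ cos θ ) = arcsin(0.296799) = 17.2654°.
Then Δλ = atan2(-0.090391, -0.336502) = -2.879168 rad, from sin θ sin δ cos φ₁ over cos δ − sin φ₁ sin φ₂.
Hence λ₂ = 14.8342° + -164.9642° = -150.1300°.

latitude 17.2654°, longitude -150.1300°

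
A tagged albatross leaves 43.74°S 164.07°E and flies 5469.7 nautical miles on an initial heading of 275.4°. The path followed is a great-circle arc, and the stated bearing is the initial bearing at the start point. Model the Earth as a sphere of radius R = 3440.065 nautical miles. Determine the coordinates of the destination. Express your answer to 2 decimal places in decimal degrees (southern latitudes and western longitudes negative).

δ = 5469.7/3440.065 = 1.589999 rad (91.1002°).
Start latitude φ₁ = -0.763407 rad; initial bearing θ = 4.806637 rad.
sin φ₂ = sin φ₁ cos δ + cos φ₁ sin δ cos θ = (-0.691387)(-0.019202) + (0.722485)(0.999816)(0.094108) = 0.081255
φ₂ = asin(0.081255) = 0.081345 rad = 4.66°.
Then Δλ = atan2(-0.719146, 0.036977) = -1.519423 rad, from sin θ sin δ cos φ₁ over cos δ − sin φ₁ sin φ₂.
λ₂ = λ₁ + Δλ = 77.01°.

latitude 4.66°, longitude 77.01°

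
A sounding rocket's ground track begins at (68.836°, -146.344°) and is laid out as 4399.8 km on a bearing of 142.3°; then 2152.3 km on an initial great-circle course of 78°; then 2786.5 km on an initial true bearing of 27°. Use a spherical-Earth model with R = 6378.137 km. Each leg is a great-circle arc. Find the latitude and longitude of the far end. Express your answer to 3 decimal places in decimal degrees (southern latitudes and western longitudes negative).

latitude 55.403°, longitude -75.969°

Apply the spherical direct solution leg by leg, carrying full precision between legs.
Leg 1: from (68.836°, -146.344°), δ = 4399.8/6378.137 = 0.689825 rad, θ = 142.3° → φ = 32.516°, λ = -118.858°.
Leg 2: from (32.516°, -118.858°), δ = 2152.3/6378.137 = 0.337450 rad, θ = 78° → φ = 34.421°, λ = -95.743°.
Leg 3: from (34.421°, -95.743°), δ = 2786.5/6378.137 = 0.436883 rad, θ = 27° → φ = 55.403°, λ = -75.969°.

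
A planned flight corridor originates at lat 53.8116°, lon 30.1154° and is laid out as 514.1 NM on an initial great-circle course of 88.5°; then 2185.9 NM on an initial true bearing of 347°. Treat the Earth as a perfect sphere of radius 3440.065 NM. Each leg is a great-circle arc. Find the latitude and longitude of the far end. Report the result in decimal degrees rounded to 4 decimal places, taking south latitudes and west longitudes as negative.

latitude 82.2446°, longitude -37.1534°

Apply the spherical direct solution leg by leg, carrying full precision between legs.
Leg 1: from (53.8116°, 30.1154°), δ = 514.1/3440.065 = 0.149445 rad, θ = 88.5° → φ = 53.1669°, λ = 44.4909°.
Leg 2: from (53.1669°, 44.4909°), δ = 2185.9/3440.065 = 0.635424 rad, θ = 347° → φ = 82.2446°, λ = -37.1534°.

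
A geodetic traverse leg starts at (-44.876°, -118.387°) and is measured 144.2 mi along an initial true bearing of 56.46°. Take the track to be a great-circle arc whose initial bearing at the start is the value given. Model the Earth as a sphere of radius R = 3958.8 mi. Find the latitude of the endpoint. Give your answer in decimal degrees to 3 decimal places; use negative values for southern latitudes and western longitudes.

latitude -43.697°

Central angle δ = d/R = 0.036425 rad.
Converting: φ₁ = -0.783234 rad, θ = 0.985413 rad.
Applying the spherical law of cosines for sides, sin φ₂ = sin φ₁ cos δ + cos φ₁ sin δ cos θ = -0.690848, so φ₂ = -43.697°.
For the longitude increment, Δλ = atan2( sin θ sin δ cos φ₁, cos δ − sin φ₁ sin φ₂ ) = atan2(0.021510, 0.511892) = 2.406°.
λ₂ = -118.387° + 2.406° = -115.981°.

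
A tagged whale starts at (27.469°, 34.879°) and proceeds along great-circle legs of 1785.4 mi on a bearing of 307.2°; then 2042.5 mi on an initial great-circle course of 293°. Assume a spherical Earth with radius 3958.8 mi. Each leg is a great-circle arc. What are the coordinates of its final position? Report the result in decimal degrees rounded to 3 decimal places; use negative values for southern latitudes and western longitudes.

latitude 45.328°, longitude -32.508°

Apply the spherical direct solution leg by leg, carrying full precision between legs.
Leg 1: from (27.469°, 34.879°), δ = 1785.4/3958.8 = 0.450995 rad, θ = 307.2° → φ = 40.463°, λ = 7.729°.
Leg 2: from (40.463°, 7.729°), δ = 2042.5/3958.8 = 0.515939 rad, θ = 293° → φ = 45.328°, λ = -32.508°.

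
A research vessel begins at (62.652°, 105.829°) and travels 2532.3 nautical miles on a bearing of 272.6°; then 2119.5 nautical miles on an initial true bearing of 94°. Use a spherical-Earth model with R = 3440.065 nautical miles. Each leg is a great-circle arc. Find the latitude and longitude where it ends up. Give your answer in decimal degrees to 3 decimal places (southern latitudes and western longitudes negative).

Apply the spherical direct solution leg by leg, carrying full precision between legs.
Leg 1: from (62.652°, 105.829°), δ = 2532.3/3440.065 = 0.736120 rad, θ = 272.6° → φ = 42.240°, λ = 40.873°.
Leg 2: from (42.240°, 40.873°), δ = 2119.5/3440.065 = 0.616122 rad, θ = 94° → φ = 31.251°, λ = 83.274°.

latitude 31.251°, longitude 83.274°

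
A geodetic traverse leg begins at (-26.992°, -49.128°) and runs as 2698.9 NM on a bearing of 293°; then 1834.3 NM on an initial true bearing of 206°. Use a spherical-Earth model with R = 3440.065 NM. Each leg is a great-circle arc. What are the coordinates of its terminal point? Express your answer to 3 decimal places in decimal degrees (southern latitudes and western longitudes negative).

latitude -31.355°, longitude -104.960°

Apply the spherical direct solution leg by leg, carrying full precision between legs.
Leg 1: from (-26.992°, -49.128°), δ = 2698.9/3440.065 = 0.784549 rad, θ = 293° → φ = -4.314°, λ = -89.835°.
Leg 2: from (-4.314°, -89.835°), δ = 1834.3/3440.065 = 0.533217 rad, θ = 206° → φ = -31.355°, λ = -104.960°.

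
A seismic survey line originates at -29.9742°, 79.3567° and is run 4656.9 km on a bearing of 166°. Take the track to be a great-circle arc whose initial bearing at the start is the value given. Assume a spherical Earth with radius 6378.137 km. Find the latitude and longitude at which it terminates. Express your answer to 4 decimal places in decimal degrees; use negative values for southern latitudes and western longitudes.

δ = 4656.9/6378.137 = 0.730135 rad (41.8336°).
With φ₁ = -29.9742° = -0.523148 rad and θ = 166° = 2.897247 rad:
Applying the spherical law of cosines for sides, sin φ₂ = sin φ₁ cos δ + cos φ₁ sin δ cos θ = -0.932853, so φ₂ = -68.8840°.
For the longitude increment, Δλ = atan2( sin θ sin δ cos φ₁, cos δ − sin φ₁ sin φ₂ ) = atan2(0.139774, 0.279022) = 26.6082°.
λ₂ = λ₁ + Δλ = 105.9649°.

latitude -68.8840°, longitude 105.9649°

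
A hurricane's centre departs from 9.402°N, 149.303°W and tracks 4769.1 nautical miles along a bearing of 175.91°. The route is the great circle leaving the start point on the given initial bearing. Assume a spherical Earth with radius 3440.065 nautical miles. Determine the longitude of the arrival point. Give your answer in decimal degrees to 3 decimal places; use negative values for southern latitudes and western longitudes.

longitude -137.689°

δ = 4769.1/3440.065 = 1.386340 rad (79.4314°).
Start latitude φ₁ = 0.164096 rad; initial bearing θ = 3.070209 rad.
Destination latitude: φ₂ = arcsin( sin φ₁ cos δ + cos φ₁ sin δ cos θ ) = arcsin(-0.937398) = -69.619°.
Δλ = atan2( sin θ sin δ cos φ₁ , cos δ − sin φ₁ sin φ₂ ) = atan2(0.069172, 0.336546) = 0.202711 rad = 11.614°.
λ₂ = -149.303° + 11.614° = -137.689°.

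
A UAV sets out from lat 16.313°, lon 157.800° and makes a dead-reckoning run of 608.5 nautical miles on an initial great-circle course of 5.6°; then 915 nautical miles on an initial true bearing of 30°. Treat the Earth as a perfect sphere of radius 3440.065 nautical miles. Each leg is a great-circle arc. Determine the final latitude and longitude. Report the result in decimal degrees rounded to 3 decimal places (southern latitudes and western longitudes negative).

Apply the spherical direct solution leg by leg, carrying full precision between legs.
Leg 1: from (16.313°, 157.800°), δ = 608.5/3440.065 = 0.176886 rad, θ = 5.6° → φ = 26.396°, λ = 158.898°.
Leg 2: from (26.396°, 158.898°), δ = 915/3440.065 = 0.265983 rad, θ = 30° → φ = 39.261°, λ = 168.671°.

latitude 39.261°, longitude 168.671°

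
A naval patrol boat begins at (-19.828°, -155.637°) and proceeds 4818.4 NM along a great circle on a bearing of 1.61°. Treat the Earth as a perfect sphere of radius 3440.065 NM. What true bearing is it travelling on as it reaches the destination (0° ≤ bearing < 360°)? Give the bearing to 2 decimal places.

final bearing 3.07°

δ = 4818.4/3440.065 = 1.400671 rad (80.2525°).
Converting: φ₁ = -0.346064 rad, θ = 0.028100 rad.
sin φ₂ = sin φ₁ cos δ + cos φ₁ sin δ cos θ = (-0.339198)(0.169306) + (0.940715)(0.985564)(0.999605) = 0.869340
φ₂ = asin(0.869340) = 1.053866 rad = 60.382°.
Then Δλ = atan2(0.026049, 0.464184) = 0.056059 rad, from sin θ sin δ cos φ₁ over cos δ − sin φ₁ sin φ₂.
λ₂ = λ₁ + Δλ = -152.425°.
The forward bearing on arrival equals the back-azimuth from the destination plus 180°.
Back-azimuth from P₂ (60.38°, -152.43°) to P₁ (-19.83°, -155.64°), with Δλ' = λ₁ − λ₂ = -3.21°: atan2( sin Δλ' cos φ₁ , cos φ₂ sin φ₁ − sin φ₂ cos φ₁ cos Δλ' ) = 183.07°.
Final bearing = (183.07° + 180°) mod 360° = 3.07°.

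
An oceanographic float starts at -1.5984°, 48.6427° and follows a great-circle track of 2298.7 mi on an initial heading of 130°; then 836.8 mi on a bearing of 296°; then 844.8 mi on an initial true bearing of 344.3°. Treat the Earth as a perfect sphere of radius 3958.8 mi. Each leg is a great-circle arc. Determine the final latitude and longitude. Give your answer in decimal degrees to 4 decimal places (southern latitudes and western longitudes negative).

latitude -4.6006°, longitude 60.9773°

Apply the spherical direct solution leg by leg, carrying full precision between legs.
Leg 1: from (-1.5984°, 48.6427°), δ = 2298.7/3958.8 = 0.580656 rad, θ = 130° → φ = -22.0738°, λ = 75.6092°.
Leg 2: from (-22.0738°, 75.6092°), δ = 836.8/3958.8 = 0.211377 rad, θ = 296° → φ = -16.3918°, λ = 64.2732°.
Leg 3: from (-16.3918°, 64.2732°), δ = 844.8/3958.8 = 0.213398 rad, θ = 344.3° → φ = -4.6006°, λ = 60.9773°.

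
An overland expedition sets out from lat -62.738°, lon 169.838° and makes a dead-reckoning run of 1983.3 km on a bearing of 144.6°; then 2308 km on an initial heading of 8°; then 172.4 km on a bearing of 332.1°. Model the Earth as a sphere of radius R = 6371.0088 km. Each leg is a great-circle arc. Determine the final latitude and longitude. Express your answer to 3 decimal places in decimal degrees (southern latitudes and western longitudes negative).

latitude -51.814°, longitude -146.965°

Apply the spherical direct solution leg by leg, carrying full precision between legs.
Leg 1: from (-62.738°, 169.838°), δ = 1983.3/6371.0088 = 0.311301 rad, θ = 144.6° → φ = -73.855°, λ = -150.513°.
Leg 2: from (-73.855°, -150.513°), δ = 2308/6371.0088 = 0.362266 rad, θ = 8° → φ = -53.190°, λ = -145.791°.
Leg 3: from (-53.190°, -145.791°), δ = 172.4/6371.0088 = 0.027060 rad, θ = 332.1° → φ = -51.814°, λ = -146.965°.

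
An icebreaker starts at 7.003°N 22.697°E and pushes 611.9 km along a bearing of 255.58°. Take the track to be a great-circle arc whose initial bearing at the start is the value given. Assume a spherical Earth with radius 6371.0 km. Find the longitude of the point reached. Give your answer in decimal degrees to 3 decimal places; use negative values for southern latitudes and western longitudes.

longitude 17.342°

δ = 611.9/6371 = 0.096045 rad (5.5029°).
With φ₁ = 7.003° = 0.122225 rad and θ = 255.58° = 4.460713 rad:
sin φ₂ = sin φ₁ cos δ + cos φ₁ sin δ cos θ = (0.121921)(0.995391) + (0.992540)(0.095897)(-0.249028) = 0.097657
φ₂ = asin(0.097657) = 0.097812 rad = 5.604°.
For the longitude increment, Δλ = atan2( sin θ sin δ cos φ₁, cos δ − sin φ₁ sin φ₂ ) = atan2(-0.092183, 0.983485) = -5.355°.
λ₂ = 22.697° + -5.355° = 17.342°.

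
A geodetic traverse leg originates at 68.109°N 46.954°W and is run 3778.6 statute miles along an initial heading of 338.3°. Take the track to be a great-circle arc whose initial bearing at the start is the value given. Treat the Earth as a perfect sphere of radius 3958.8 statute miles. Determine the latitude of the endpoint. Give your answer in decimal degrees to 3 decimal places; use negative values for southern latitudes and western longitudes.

δ = 3778.6/3958.8 = 0.954481 rad (54.6877°).
Start latitude φ₁ = 1.188726 rad; initial bearing θ = 5.904449 rad.
Applying the spherical law of cosines for sides, sin φ₂ = sin φ₁ cos δ + cos φ₁ sin δ cos θ = 0.819036, so φ₂ = 54.988°.
For the longitude increment, Δλ = atan2( sin θ sin δ cos φ₁, cos δ − sin φ₁ sin φ₂ ) = atan2(-0.112493, -0.181947) = -148.273°.
λ₂ = -46.954° + -148.273° = -195.227°, normalized to (−180°, 180°] → 164.773°.

latitude 54.988°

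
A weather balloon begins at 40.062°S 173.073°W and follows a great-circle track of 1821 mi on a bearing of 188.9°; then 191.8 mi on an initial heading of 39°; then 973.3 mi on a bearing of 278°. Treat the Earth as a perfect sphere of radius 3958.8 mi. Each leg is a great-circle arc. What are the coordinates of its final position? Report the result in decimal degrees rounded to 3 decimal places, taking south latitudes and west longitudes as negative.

Apply the spherical direct solution leg by leg, carrying full precision between legs.
Leg 1: from (-40.062°, -173.073°), δ = 1821/3958.8 = 0.459988 rad, θ = 188.9° → φ = -65.838°, λ = 177.267°.
Leg 2: from (-65.838°, 177.267°), δ = 191.8/3958.8 = 0.048449 rad, θ = 39° → φ = -63.626°, λ = -178.799°.
Leg 3: from (-63.626°, -178.799°), δ = 973.3/3958.8 = 0.245857 rad, θ = 278° → φ = -58.642°, λ = 153.611°.

latitude -58.642°, longitude 153.611°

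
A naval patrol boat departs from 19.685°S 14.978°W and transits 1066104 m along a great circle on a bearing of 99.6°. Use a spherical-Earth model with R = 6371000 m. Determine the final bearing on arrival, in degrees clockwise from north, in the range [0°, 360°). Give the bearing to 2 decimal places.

Angular distance δ = d/R = 1066104 / 6371000 = 0.167337 rad.
With φ₁ = -19.685° = -0.343568 rad and θ = 99.6° = 1.738348 rad:
Destination latitude: φ₂ = arcsin( sin φ₁ cos δ + cos φ₁ sin δ cos θ ) = arcsin(-0.358297) = -20.996°.
Then Δλ = atan2(0.154627, 0.865340) = 0.176823 rad, from sin θ sin δ cos φ₁ over cos δ − sin φ₁ sin φ₂.
Hence λ₂ = -14.978° + 10.131° = -4.847°.
The forward bearing on arrival equals the back-azimuth from the destination plus 180°.
Back-azimuth from P₂ (-21.00°, -4.85°) to P₁ (-19.68°, -14.98°), with Δλ' = λ₁ − λ₂ = -10.13°: atan2( sin Δλ' cos φ₁ , cos φ₂ sin φ₁ − sin φ₂ cos φ₁ cos Δλ' ) = 276.07°.
Final bearing = (276.07° + 180°) mod 360° = 96.07°.

final bearing 96.07°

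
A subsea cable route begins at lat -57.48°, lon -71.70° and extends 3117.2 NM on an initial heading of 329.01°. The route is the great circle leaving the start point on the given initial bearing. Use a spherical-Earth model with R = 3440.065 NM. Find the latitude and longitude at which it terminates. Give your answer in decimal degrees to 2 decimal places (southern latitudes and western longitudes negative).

latitude -9.05°, longitude -95.93°

The arc subtends δ = 3117.2/3440.065 = 0.906146 rad at the centre.
With φ₁ = -57.48° = -1.003215 rad and θ = 329.01° = 5.742308 rad:
Applying the spherical law of cosines for sides, sin φ₂ = sin φ₁ cos δ + cos φ₁ sin δ cos θ = -0.157320, so φ₂ = -9.05°.
Then Δλ = atan2(-0.217879, 0.484131) = -0.422888 rad, from sin θ sin δ cos φ₁ over cos δ − sin φ₁ sin φ₂.
Hence λ₂ = -71.70° + -24.23° = -95.93°.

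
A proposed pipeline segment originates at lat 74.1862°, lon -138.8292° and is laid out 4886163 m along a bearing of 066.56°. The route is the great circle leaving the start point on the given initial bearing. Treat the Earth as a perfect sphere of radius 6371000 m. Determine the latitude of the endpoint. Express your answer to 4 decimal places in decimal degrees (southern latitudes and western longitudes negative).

latitude 50.1756°

Angular distance δ = d/R = 4886163 / 6371000 = 0.766938 rad.
With φ₁ = 74.1862° = 1.294793 rad and θ = 66.56° = 1.161691 rad:
Applying the spherical law of cosines for sides, sin φ₂ = sin φ₁ cos δ + cos φ₁ sin δ cos θ = 0.768011, so φ₂ = 50.1756°.
For the longitude increment, Δλ = atan2( sin θ sin δ cos φ₁, cos δ − sin φ₁ sin φ₂ ) = atan2(0.173500, -0.018905) = 96.2185°.
λ₂ = -138.8292° + 96.2185° = -42.6107°.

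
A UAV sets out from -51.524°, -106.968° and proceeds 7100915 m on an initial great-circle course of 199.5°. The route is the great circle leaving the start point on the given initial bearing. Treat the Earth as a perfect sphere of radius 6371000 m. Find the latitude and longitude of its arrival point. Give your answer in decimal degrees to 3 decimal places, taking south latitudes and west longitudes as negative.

latitude -60.624°, longitude 110.686°

δ = 7100915/6371000 = 1.114568 rad (63.8601°).
With φ₁ = -51.524° = -0.899263 rad and θ = 199.5° = 3.481932 rad:
Applying the spherical law of cosines for sides, sin φ₂ = sin φ₁ cos δ + cos φ₁ sin δ cos θ = -0.871417, so φ₂ = -60.624°.
For the longitude increment, Δλ = atan2( sin θ sin δ cos φ₁, cos δ − sin φ₁ sin φ₂ ) = atan2(-0.186448, -0.241640) = -142.346°.
λ₂ = -106.968° + -142.346° = -249.314°, normalized to (−180°, 180°] → 110.686°.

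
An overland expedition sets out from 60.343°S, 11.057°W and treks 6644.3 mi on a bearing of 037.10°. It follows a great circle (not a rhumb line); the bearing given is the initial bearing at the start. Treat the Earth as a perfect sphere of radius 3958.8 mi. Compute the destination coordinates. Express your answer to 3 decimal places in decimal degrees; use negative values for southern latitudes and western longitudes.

δ = 6644.3/3958.8 = 1.678362 rad (96.1631°).
Converting: φ₁ = -1.053184 rad, θ = 0.647517 rad.
Applying the spherical law of cosines for sides, sin φ₂ = sin φ₁ cos δ + cos φ₁ sin δ cos θ = 0.485664, so φ₂ = 29.056°.
For the longitude increment, Δλ = atan2( sin θ sin δ cos φ₁, cos δ − sin φ₁ sin φ₂ ) = atan2(0.296746, 0.314685) = 43.320°.
λ₂ = λ₁ + Δλ = 32.263°.

latitude 29.056°, longitude 32.263°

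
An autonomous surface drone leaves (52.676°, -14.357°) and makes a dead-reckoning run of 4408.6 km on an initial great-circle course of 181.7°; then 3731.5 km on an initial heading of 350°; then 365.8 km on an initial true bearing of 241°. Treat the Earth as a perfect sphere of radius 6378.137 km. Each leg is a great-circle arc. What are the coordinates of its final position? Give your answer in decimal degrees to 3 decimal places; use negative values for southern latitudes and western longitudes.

Apply the spherical direct solution leg by leg, carrying full precision between legs.
Leg 1: from (52.676°, -14.357°), δ = 4408.6/6378.137 = 0.691205 rad, θ = 181.7° → φ = 13.083°, λ = -15.469°.
Leg 2: from (13.083°, -15.469°), δ = 3731.5/6378.137 = 0.585045 rad, θ = 350° → φ = 45.926°, λ = -23.394°.
Leg 3: from (45.926°, -23.394°), δ = 365.8/6378.137 = 0.057352 rad, θ = 241° → φ = 44.261°, λ = -27.408°.

latitude 44.261°, longitude -27.408°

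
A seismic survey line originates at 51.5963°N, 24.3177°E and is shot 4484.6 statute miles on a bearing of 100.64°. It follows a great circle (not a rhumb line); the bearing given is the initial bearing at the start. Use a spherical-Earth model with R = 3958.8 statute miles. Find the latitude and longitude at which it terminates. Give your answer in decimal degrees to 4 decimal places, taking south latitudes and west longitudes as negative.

latitude 13.2079°, longitude 90.4135°

The arc subtends δ = 4484.6/3958.8 = 1.132818 rad at the centre.
With φ₁ = 51.5963° = 0.900525 rad and θ = 100.64° = 1.756499 rad:
Applying the spherical law of cosines for sides, sin φ₂ = sin φ₁ cos δ + cos φ₁ sin δ cos θ = 0.228484, so φ₂ = 13.2079°.
Δλ = atan2( sin θ sin δ cos φ₁ , cos δ − sin φ₁ sin φ₂ ) = atan2(0.552892, 0.245057) = 1.153588 rad = 66.0958°.
λ₂ = 24.3177° + 66.0958° = 90.4135°.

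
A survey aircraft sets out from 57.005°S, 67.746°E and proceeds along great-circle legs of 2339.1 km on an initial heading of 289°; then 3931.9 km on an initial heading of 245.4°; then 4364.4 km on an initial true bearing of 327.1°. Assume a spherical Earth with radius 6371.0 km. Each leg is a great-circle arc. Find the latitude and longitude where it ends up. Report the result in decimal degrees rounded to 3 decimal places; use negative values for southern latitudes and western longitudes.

Apply the spherical direct solution leg by leg, carrying full precision between legs.
Leg 1: from (-57.005°, 67.746°), δ = 2339.1/6371 = 0.367148 rad, θ = 289° → φ = -45.987°, λ = 38.506°.
Leg 2: from (-45.987°, 38.506°), δ = 3931.9/6371 = 0.617156 rad, θ = 245.4° → φ = -48.929°, λ = -14.712°.
Leg 3: from (-48.929°, -14.712°), δ = 4364.4/6371 = 0.685042 rad, θ = 327.1° → φ = -13.580°, λ = -35.416°.

latitude -13.580°, longitude -35.416°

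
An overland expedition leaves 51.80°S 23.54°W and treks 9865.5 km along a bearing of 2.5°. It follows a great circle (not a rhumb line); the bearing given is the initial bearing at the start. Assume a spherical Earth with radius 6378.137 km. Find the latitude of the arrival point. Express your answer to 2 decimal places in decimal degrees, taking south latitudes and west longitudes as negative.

The arc subtends δ = 9865.5/6378.137 = 1.546768 rad at the centre.
With φ₁ = -51.80° = -0.904081 rad and θ = 2.5° = 0.043633 rad:
Destination latitude: φ₂ = arcsin( sin φ₁ cos δ + cos φ₁ sin δ cos θ ) = arcsin(0.598761) = 36.78°.
Then Δλ = atan2(0.026967, 0.494566) = 0.054472 rad, from sin θ sin δ cos φ₁ over cos δ − sin φ₁ sin φ₂.
Hence λ₂ = -23.54° + 3.12° = -20.42°.

latitude 36.78°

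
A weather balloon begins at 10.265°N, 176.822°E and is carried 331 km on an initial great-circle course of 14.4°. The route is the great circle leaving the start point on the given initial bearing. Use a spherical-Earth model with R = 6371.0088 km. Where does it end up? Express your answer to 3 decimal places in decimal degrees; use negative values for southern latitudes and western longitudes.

δ = 331/6371.0088 = 0.051954 rad (2.9768°).
Converting: φ₁ = 0.179158 rad, θ = 0.251327 rad.
Destination latitude: φ₂ = arcsin( sin φ₁ cos δ + cos φ₁ sin δ cos θ ) = arcsin(0.227455) = 13.147°.
For the longitude increment, Δλ = atan2( sin θ sin δ cos φ₁, cos δ − sin φ₁ sin φ₂ ) = atan2(0.012708, 0.958118) = 0.760°.
λ₂ = 176.822° + 0.760° = 177.582°.

latitude 13.147°, longitude 177.582°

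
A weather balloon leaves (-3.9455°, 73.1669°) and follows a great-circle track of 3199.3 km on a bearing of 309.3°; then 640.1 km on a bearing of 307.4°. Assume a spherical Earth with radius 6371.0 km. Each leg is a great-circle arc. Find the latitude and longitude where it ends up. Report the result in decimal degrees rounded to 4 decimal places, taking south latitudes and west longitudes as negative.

latitude 17.5585°, longitude 45.7874°

Apply the spherical direct solution leg by leg, carrying full precision between legs.
Leg 1: from (-3.9455°, 73.1669°), δ = 3199.3/6371 = 0.502166 rad, θ = 309.3° → φ = 14.1125°, λ = 50.5815°.
Leg 2: from (14.1125°, 50.5815°), δ = 640.1/6371 = 0.100471 rad, θ = 307.4° → φ = 17.5585°, λ = 45.7874°.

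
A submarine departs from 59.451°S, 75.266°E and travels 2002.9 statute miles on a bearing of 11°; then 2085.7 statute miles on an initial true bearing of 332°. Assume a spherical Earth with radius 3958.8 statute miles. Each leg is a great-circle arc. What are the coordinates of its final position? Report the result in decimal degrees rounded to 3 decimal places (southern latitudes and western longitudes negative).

Apply the spherical direct solution leg by leg, carrying full precision between legs.
Leg 1: from (-59.451°, 75.266°), δ = 2002.9/3958.8 = 0.505936 rad, θ = 11° → φ = -30.764°, λ = 81.444°.
Leg 2: from (-30.764°, 81.444°), δ = 2085.7/3958.8 = 0.526852 rad, θ = 332° → φ = -3.478°, λ = 67.764°.

latitude -3.478°, longitude 67.764°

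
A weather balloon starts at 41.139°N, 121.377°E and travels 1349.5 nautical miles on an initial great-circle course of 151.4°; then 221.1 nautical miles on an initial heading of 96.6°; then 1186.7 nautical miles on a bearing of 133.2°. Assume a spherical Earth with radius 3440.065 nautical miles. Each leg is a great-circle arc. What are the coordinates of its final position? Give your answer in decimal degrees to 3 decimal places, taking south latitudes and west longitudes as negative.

Apply the spherical direct solution leg by leg, carrying full precision between legs.
Leg 1: from (41.139°, 121.377°), δ = 1349.5/3440.065 = 0.392289 rad, θ = 151.4° → φ = 20.801°, λ = 132.666°.
Leg 2: from (20.801°, 132.666°), δ = 221.1/3440.065 = 0.064272 rad, θ = 96.6° → φ = 20.334°, λ = 136.568°.
Leg 3: from (20.334°, 136.568°), δ = 1186.7/3440.065 = 0.344964 rad, θ = 133.2° → φ = 6.313°, λ = 150.928°.

latitude 6.313°, longitude 150.928°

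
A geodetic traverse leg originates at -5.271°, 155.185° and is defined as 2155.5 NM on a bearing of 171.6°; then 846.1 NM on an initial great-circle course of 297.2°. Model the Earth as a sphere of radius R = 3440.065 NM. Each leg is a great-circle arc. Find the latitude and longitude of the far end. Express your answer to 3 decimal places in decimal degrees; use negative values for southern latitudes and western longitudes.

Apply the spherical direct solution leg by leg, carrying full precision between legs.
Leg 1: from (-5.271°, 155.185°), δ = 2155.5/3440.065 = 0.626587 rad, θ = 171.6° → φ = -40.697°, λ = 161.672°.
Leg 2: from (-40.697°, 161.672°), δ = 846.1/3440.065 = 0.245955 rad, θ = 297.2° → φ = -33.233°, λ = 146.667°.

latitude -33.233°, longitude 146.667°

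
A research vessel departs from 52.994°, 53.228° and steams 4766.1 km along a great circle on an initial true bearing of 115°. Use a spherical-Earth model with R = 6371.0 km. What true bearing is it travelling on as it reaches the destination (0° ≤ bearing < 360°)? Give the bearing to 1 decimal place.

final bearing 143.2°

Central angle δ = d/R = 0.748093 rad.
With φ₁ = 52.994° = 0.924920 rad and θ = 115° = 2.007129 rad:
Destination latitude: φ₂ = arcsin( sin φ₁ cos δ + cos φ₁ sin δ cos θ ) = arcsin(0.412308) = 24.350°.
Δλ = atan2( sin θ sin δ cos φ₁ , cos δ − sin φ₁ sin φ₂ ) = atan2(0.371076, 0.403730) = 0.743279 rad = 42.587°.
λ₂ = 53.228° + 42.587° = 95.815°.
The forward bearing on arrival equals the back-azimuth from the destination plus 180°.
Back-azimuth from P₂ (24.3°, 95.8°) to P₁ (53.0°, 53.2°), with Δλ' = λ₁ − λ₂ = -42.6°: atan2( sin Δλ' cos φ₁ , cos φ₂ sin φ₁ − sin φ₂ cos φ₁ cos Δλ' ) = 323.2°.
Final bearing = (323.2° + 180°) mod 360° = 143.2°.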